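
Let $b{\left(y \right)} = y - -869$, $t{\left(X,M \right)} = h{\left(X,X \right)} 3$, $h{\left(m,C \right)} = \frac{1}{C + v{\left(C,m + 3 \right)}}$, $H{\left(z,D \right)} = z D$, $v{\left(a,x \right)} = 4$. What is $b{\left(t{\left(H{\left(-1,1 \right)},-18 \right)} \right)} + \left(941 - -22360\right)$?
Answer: $24171$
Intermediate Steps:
$H{\left(z,D \right)} = D z$
$h{\left(m,C \right)} = \frac{1}{4 + C}$ ($h{\left(m,C \right)} = \frac{1}{C + 4} = \frac{1}{4 + C}$)
$t{\left(X,M \right)} = \frac{3}{4 + X}$ ($t{\left(X,M \right)} = \frac{1}{4 + X} 3 = \frac{3}{4 + X}$)
$b{\left(y \right)} = 869 + y$ ($b{\left(y \right)} = y + 869 = 869 + y$)
$b{\left(t{\left(H{\left(-1,1 \right)},-18 \right)} \right)} + \left(941 - -22360\right) = \left(869 + \frac{3}{4 + 1 \left(-1\right)}\right) + \left(941 - -22360\right) = \left(869 + \frac{3}{4 - 1}\right) + \left(941 + 22360\right) = \left(869 + \frac{3}{3}\right) + 23301 = \left(869 + 3 \cdot \frac{1}{3}\right) + 23301 = \left(869 + 1\right) + 23301 = 870 + 23301 = 24171$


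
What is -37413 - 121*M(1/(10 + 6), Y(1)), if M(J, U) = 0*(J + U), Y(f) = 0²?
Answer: -37413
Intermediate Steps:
Y(f) = 0
M(J, U) = 0
-37413 - 121*M(1/(10 + 6), Y(1)) = -37413 - 121*0 = -37413 + 0 = -37413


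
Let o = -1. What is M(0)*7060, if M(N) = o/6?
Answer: -3530/3 ≈ -1176.7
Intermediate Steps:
M(N) = -⅙ (M(N) = -1/6 = -1*⅙ = -⅙)
M(0)*7060 = -⅙*7060 = -3530/3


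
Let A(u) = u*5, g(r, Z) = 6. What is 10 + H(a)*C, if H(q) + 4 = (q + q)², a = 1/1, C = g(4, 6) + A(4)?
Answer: 10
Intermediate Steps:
A(u) = 5*u
C = 26 (C = 6 + 5*4 = 6 + 20 = 26)
a = 1 (a = 1*1 = 1)
H(q) = -4 + 4*q² (H(q) = -4 + (q + q)² = -4 + (2*q)² = -4 + 4*q²)
10 + H(a)*C = 10 + (-4 + 4*1²)*26 = 10 + (-4 + 4*1)*26 = 10 + (-4 + 4)*26 = 10 + 0*26 = 10 + 0 = 10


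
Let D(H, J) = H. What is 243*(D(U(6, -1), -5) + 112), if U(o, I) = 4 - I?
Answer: 28431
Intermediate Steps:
243*(D(U(6, -1), -5) + 112) = 243*((4 - 1*(-1)) + 112) = 243*((4 + 1) + 112) = 243*(5 + 112) = 243*117 = 28431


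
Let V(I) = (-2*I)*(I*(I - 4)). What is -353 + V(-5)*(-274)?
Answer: -123653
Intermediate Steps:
V(I) = -2*I²*(-4 + I) (V(I) = (-2*I)*(I*(-4 + I)) = -2*I²*(-4 + I))
-353 + V(-5)*(-274) = -353 + (2*(-5)²*(4 - 1*(-5)))*(-274) = -353 + (2*25*(4 + 5))*(-274) = -353 + (2*25*9)*(-274) = -353 + 450*(-274) = -353 - 123300 = -123653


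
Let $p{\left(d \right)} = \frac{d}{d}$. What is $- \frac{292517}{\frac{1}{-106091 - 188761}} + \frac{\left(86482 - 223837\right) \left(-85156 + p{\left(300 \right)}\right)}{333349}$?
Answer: $\frac{28751103762283941}{333349} \approx 8.6249 \cdot 10^{10}$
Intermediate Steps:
$p{\left(d \right)} = 1$
$- \frac{292517}{\frac{1}{-106091 - 188761}} + \frac{\left(86482 - 223837\right) \left(-85156 + p{\left(300 \right)}\right)}{333349} = - \frac{292517}{\frac{1}{-106091 - 188761}} + \frac{\left(86482 - 223837\right) \left(-85156 + 1\right)}{333349} = - \frac{292517}{\frac{1}{-294852}} + \left(-137355\right) \left(-85155\right) \frac{1}{333349} = - \frac{292517}{- \frac{1}{294852}} + 11696465025 \cdot \frac{1}{333349} = \left(-292517\right) \left(-294852\right) + \frac{11696465025}{333349} = 86249222484 + \frac{11696465025}{333349} = \frac{28751103762283941}{333349}$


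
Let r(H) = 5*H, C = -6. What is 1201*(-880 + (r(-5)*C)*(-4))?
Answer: -1777480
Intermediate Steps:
1201*(-880 + (r(-5)*C)*(-4)) = 1201*(-880 + ((5*(-5))*(-6))*(-4)) = 1201*(-880 - 25*(-6)*(-4)) = 1201*(-880 + 150*(-4)) = 1201*(-880 - 600) = 1201*(-1480) = -1777480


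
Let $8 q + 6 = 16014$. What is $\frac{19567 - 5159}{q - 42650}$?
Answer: $- \frac{14408}{40649} \approx -0.35445$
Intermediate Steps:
$q = 2001$ ($q = - \frac{3}{4} + \frac{1}{8} \cdot 16014 = - \frac{3}{4} + \frac{8007}{4} = 2001$)
$\frac{19567 - 5159}{q - 42650} = \frac{19567 - 5159}{2001 - 42650} = \frac{19567 - 5159}{-40649} = \left(19567 - 5159\right) \left(- \frac{1}{40649}\right) = 14408 \left(- \frac{1}{40649}\right) = - \frac{14408}{40649}$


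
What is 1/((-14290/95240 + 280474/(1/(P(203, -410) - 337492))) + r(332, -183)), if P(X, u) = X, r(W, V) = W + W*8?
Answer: -9524/900977942990381 ≈ -1.0571e-11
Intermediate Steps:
r(W, V) = 9*W (r(W, V) = W + 8*W = 9*W)
1/((-14290/95240 + 280474/(1/(P(203, -410) - 337492))) + r(332, -183)) = 1/((-14290/95240 + 280474/(1/(203 - 337492))) + 9*332) = 1/((-14290*1/95240 + 280474/(1/(-337289))) + 2988) = 1/((-1429/9524 + 280474/(-1/337289)) + 2988) = 1/((-1429/9524 + 280474*(-337289)) + 2988) = 1/((-1429/9524 - 94600794986) + 2988) = 1/(-900977971448093/9524 + 2988) = 1/(-900977942990381/9524) = -9524/900977942990381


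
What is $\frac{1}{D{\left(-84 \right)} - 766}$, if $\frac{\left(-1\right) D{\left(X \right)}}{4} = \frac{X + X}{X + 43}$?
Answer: $- \frac{41}{32078} \approx -0.0012781$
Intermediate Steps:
$D{\left(X \right)} = - \frac{8 X}{43 + X}$ ($D{\left(X \right)} = - 4 \frac{X + X}{X + 43} = - 4 \frac{2 X}{43 + X} = - \frac{8 X}{43 + X}$)
$\frac{1}{D{\left(-84 \right)} - 766} = \frac{1}{\left(-8\right) \left(-84\right) \frac{1}{43 - 84} - 766} = \frac{1}{\left(-8\right) \left(-84\right) \frac{1}{-41} - 766} = \frac{1}{\left(-8\right) \left(-84\right) \left(- \frac{1}{41}\right) - 766} = \frac{1}{- \frac{672}{41} - 766} = \frac{1}{- \frac{32078}{41}} = - \frac{41}{32078}$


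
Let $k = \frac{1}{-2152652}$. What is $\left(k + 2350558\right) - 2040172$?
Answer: $\frac{668153043671}{2152652} \approx 3.1039 \cdot 10^{5}$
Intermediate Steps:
$k = - \frac{1}{2152652} \approx -4.6454 \cdot 10^{-7}$
$\left(k + 2350558\right) - 2040172 = \left(- \frac{1}{2152652} + 2350558\right) - 2040172 = \frac{5059933379815}{2152652} - 2040172 = \frac{668153043671}{2152652}$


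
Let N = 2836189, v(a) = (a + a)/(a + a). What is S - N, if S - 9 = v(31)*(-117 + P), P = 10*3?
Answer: -2836267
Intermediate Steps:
P = 30
v(a) = 1 (v(a) = (2*a)/((2*a)) = (2*a)*(1/(2*a)) = 1)
S = -78 (S = 9 + 1*(-117 + 30) = 9 + 1*(-87) = 9 - 87 = -78)
S - N = -78 - 1*2836189 = -78 - 2836189 = -2836267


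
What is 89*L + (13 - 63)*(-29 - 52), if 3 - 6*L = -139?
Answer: 18469/3 ≈ 6156.3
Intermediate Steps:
L = 71/3 (L = ½ - ⅙*(-139) = ½ + 139/6 = 71/3 ≈ 23.667)
89*L + (13 - 63)*(-29 - 52) = 89*(71/3) + (13 - 63)*(-29 - 52) = 6319/3 - 50*(-81) = 6319/3 + 4050 = 18469/3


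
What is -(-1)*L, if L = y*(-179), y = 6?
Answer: -1074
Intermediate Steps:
L = -1074 (L = 6*(-179) = -1074)
-(-1)*L = -(-1)*(-1074) = -1*1074 = -1074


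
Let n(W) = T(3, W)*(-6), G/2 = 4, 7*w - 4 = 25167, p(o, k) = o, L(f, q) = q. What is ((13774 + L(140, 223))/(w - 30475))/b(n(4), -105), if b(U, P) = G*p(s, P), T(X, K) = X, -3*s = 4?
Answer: 97979/2006976 ≈ 0.048819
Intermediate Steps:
s = -4/3 (s = -⅓*4 = -4/3 ≈ -1.3333)
w = 25171/7 (w = 4/7 + (⅐)*25167 = 4/7 + 25167/7 = 25171/7 ≈ 3595.9)
G = 8 (G = 2*4 = 8)
n(W) = -18 (n(W) = 3*(-6) = -18)
b(U, P) = -32/3 (b(U, P) = 8*(-4/3) = -32/3)
((13774 + L(140, 223))/(w - 30475))/b(n(4), -105) = ((13774 + 223)/(25171/7 - 30475))/(-32/3) = (13997/(-188154/7))*(-3/32) = (13997*(-7/188154))*(-3/32) = -97979/188154*(-3/32) = 97979/2006976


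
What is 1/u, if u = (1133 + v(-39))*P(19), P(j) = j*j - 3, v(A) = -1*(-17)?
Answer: 1/411700 ≈ 2.4290e-6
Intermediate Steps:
v(A) = 17
P(j) = -3 + j² (P(j) = j² - 3 = -3 + j²)
u = 411700 (u = (1133 + 17)*(-3 + 19²) = 1150*(-3 + 361) = 1150*358 = 411700)
1/u = 1/411700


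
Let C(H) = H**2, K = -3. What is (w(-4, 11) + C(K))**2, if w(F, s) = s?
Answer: 400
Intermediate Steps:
(w(-4, 11) + C(K))**2 = (11 + (-3)**2)**2 = (11 + 9)**2 = 20**2 = 400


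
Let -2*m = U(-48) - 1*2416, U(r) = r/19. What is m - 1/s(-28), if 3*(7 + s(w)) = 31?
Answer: 229703/190 ≈ 1209.0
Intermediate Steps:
s(w) = 10/3 (s(w) = -7 + (⅓)*31 = -7 + 31/3 = 10/3)
U(r) = r/19 (U(r) = r*(1/19) = r/19)
m = 22976/19 (m = -((1/19)*(-48) - 1*2416)/2 = -(-48/19 - 2416)/2 = -½*(-45952/19) = 22976/19 ≈ 1209.3)
m - 1/s(-28) = 22976/19 - 1/10/3 = 22976/19 - 1*3/10 = 22976/19 - 3/10 = 229703/190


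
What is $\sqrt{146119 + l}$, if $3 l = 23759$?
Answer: $\frac{2 \sqrt{346587}}{3} \approx 392.48$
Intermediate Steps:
$l = \frac{23759}{3}$ ($l = \frac{1}{3} \cdot 23759 = \frac{23759}{3} \approx 7919.7$)
$\sqrt{146119 + l} = \sqrt{146119 + \frac{23759}{3}} = \sqrt{\frac{462116}{3}} = \frac{2 \sqrt{346587}}{3}$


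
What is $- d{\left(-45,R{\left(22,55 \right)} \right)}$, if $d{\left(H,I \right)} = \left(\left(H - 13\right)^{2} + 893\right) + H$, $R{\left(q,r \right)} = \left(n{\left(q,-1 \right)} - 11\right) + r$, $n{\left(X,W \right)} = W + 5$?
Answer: $-4212$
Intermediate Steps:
$n{\left(X,W \right)} = 5 + W$
$R{\left(q,r \right)} = -7 + r$ ($R{\left(q,r \right)} = \left(\left(5 - 1\right) - 11\right) + r = \left(4 - 11\right) + r = -7 + r$)
$d{\left(H,I \right)} = 893 + H + \left(-13 + H\right)^{2}$ ($d{\left(H,I \right)} = \left(\left(-13 + H\right)^{2} + 893\right) + H = \left(893 + \left(-13 + H\right)^{2}\right) + H = 893 + H + \left(-13 + H\right)^{2}$)
$- d{\left(-45,R{\left(22,55 \right)} \right)} = - (893 - 45 + \left(-13 - 45\right)^{2}) = - (893 - 45 + \left(-58\right)^{2}) = - (893 - 45 + 3364) = \left(-1\right) 4212 = -4212$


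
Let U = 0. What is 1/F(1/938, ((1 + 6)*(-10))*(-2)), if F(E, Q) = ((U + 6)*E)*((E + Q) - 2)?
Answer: 439922/388335 ≈ 1.1328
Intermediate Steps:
F(E, Q) = 6*E*(-2 + E + Q) (F(E, Q) = ((0 + 6)*E)*((E + Q) - 2) = (6*E)*(-2 + E + Q) = 6*E*(-2 + E + Q))
1/F(1/938, ((1 + 6)*(-10))*(-2)) = 1/(6*(-2 + 1/938 + ((1 + 6)*(-10))*(-2))/938) = 1/(6*(1/938)*(-2 + 1/938 + (7*(-10))*(-2))) = 1/(6*(1/938)*(-2 + 1/938 - 70*(-2))) = 1/(6*(1/938)*(-2 + 1/938 + 140)) = 1/(6*(1/938)*(129445/938)) = 1/(388335/439922) = 439922/388335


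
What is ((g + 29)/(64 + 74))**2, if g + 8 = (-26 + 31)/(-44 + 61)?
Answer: 32761/1375929 ≈ 0.023810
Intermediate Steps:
g = -131/17 (g = -8 + (-26 + 31)/(-44 + 61) = -8 + 5/17 = -131/17 ≈ -7.7059)
((g + 29)/(64 + 74))**2 = ((-131/17 + 29)/(64 + 74))**2 = ((362/17)/138)**2 = ((362/17)*(1/138))**2 = (181/1173)**2 = 32761/1375929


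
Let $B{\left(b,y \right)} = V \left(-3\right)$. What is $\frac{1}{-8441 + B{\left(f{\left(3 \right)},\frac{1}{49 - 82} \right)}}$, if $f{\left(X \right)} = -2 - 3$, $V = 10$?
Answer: $- \frac{1}{8471} \approx -0.00011805$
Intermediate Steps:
$f{\left(X \right)} = -5$ ($f{\left(X \right)} = -2 - 3 = -5$)
$B{\left(b,y \right)} = -30$ ($B{\left(b,y \right)} = 10 \left(-3\right) = -30$)
$\frac{1}{-8441 + B{\left(f{\left(3 \right)},\frac{1}{49 - 82} \right)}} = \frac{1}{-8441 - 30} = \frac{1}{-8471} = - \frac{1}{8471}$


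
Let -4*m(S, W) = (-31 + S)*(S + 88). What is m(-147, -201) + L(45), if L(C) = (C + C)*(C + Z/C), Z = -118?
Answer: 2377/2 ≈ 1188.5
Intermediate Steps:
m(S, W) = -(-31 + S)*(88 + S)/4 (m(S, W) = -(-31 + S)*(S + 88)/4 = -(-31 + S)*(88 + S)/4)
L(C) = 2*C*(C - 118/C) (L(C) = (C + C)*(C - 118/C) = (2*C)*(C - 118/C) = 2*C*(C - 118/C))
m(-147, -201) + L(45) = (682 - 57/4*(-147) - ¼*(-147)²) + (-236 + 2*45²) = (682 + 8379/4 - ¼*21609) + (-236 + 2*2025) = (682 + 8379/4 - 21609/4) + (-236 + 4050) = -5251/2 + 3814 = 2377/2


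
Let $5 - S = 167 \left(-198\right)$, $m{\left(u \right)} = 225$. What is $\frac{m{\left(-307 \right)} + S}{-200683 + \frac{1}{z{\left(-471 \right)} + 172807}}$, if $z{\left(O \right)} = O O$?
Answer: $- \frac{13140199808}{79199144583} \approx -0.16591$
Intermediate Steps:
$z{\left(O \right)} = O^{2}$
$S = 33071$ ($S = 5 - 167 \left(-198\right) = 5 - -33066 = 5 + 33066 = 33071$)
$\frac{m{\left(-307 \right)} + S}{-200683 + \frac{1}{z{\left(-471 \right)} + 172807}} = \frac{225 + 33071}{-200683 + \frac{1}{\left(-471\right)^{2} + 172807}} = \frac{33296}{-200683 + \frac{1}{221841 + 172807}} = \frac{33296}{-200683 + \frac{1}{394648}} = \frac{33296}{- \frac{79199144583}{394648}} = 33296 \left(- \frac{394648}{79199144583}\right) = - \frac{13140199808}{79199144583}$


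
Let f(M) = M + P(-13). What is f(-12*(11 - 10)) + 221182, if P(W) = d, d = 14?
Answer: 221184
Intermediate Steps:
P(W) = 14
f(M) = 14 + M (f(M) = M + 14 = 14 + M)
f(-12*(11 - 10)) + 221182 = (14 - 12*(11 - 10)) + 221182 = (14 - 12*1) + 221182 = (14 - 12) + 221182 = 2 + 221182 = 221184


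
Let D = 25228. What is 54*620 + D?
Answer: 58708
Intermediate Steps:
54*620 + D = 54*620 + 25228 = 33480 + 25228 = 58708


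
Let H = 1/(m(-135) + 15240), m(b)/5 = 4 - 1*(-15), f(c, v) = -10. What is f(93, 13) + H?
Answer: -153349/15335 ≈ -9.9999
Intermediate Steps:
m(b) = 95 (m(b) = 5*(4 - 1*(-15)) = 5*(4 + 15) = 5*19 = 95)
H = 1/15335 (H = 1/(95 + 15240) = 1/15335 ≈ 6.5210e-5)
f(93, 13) + H = -10 + 1/15335 = -153349/15335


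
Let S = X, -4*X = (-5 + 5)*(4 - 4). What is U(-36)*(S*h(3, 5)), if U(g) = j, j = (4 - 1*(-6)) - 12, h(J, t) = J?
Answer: 0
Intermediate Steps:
X = 0 (X = -(-5 + 5)*(4 - 4)/4 = -0*0 = -¼*0 = 0)
S = 0
j = -2 (j = (4 + 6) - 12 = 10 - 12 = -2)
U(g) = -2
U(-36)*(S*h(3, 5)) = -0*3 = -2*0 = 0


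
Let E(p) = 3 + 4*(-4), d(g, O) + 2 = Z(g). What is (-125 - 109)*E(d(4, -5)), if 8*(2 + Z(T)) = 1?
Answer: 3042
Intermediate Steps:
Z(T) = -15/8 (Z(T) = -2 + (⅛)*1 = -2 + ⅛ = -15/8)
d(g, O) = -31/8 (d(g, O) = -2 - 15/8 = -31/8)
E(p) = -13 (E(p) = 3 - 16 = -13)
(-125 - 109)*E(d(4, -5)) = (-125 - 109)*(-13) = -234*(-13) = 3042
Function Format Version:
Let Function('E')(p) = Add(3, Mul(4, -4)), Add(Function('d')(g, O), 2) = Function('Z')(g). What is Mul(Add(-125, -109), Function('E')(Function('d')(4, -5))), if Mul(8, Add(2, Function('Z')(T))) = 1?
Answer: 3042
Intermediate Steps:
Function('Z')(T) = Rational(-15, 8) (Function('Z')(T) = Add(-2, Mul(Rational(1, 8), 1)) = Add(-2, Rational(1, 8)) = Rational(-15, 8))
Function('d')(g, O) = Rational(-31, 8) (Function('d')(g, O) = Add(-2, Rational(-15, 8)) = Rational(-31, 8))
Function('E')(p) = -13 (Function('E')(p) = Add(3, -16) = -13)
Mul(Add(-125, -109), Function('E')(Function('d')(4, -5))) = Mul(Add(-125, -109), -13) = Mul(-234, -13) = 3042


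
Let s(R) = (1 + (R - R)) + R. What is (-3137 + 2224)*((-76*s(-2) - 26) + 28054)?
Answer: -25658952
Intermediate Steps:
s(R) = 1 + R (s(R) = (1 + 0) + R = 1 + R)
(-3137 + 2224)*((-76*s(-2) - 26) + 28054) = (-3137 + 2224)*((-76*(1 - 2) - 26) + 28054) = -913*((-76*(-1) - 26) + 28054) = -913*((76 - 26) + 28054) = -913*(50 + 28054) = -913*28104 = -25658952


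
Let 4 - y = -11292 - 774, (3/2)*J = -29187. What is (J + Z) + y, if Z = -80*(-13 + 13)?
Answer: -7388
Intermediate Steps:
J = -19458 (J = (⅔)*(-29187) = -19458)
Z = 0 (Z = -80*0 = 0)
y = 12070 (y = 4 - (-11292 - 774) = 4 - 1*(-12066) = 4 + 12066 = 12070)
(J + Z) + y = (-19458 + 0) + 12070 = -19458 + 12070 = -7388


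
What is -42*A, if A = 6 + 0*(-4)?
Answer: -252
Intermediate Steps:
A = 6 (A = 6 + 0 = 6)
-42*A = -42*6 = -252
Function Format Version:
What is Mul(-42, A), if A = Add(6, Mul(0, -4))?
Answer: -252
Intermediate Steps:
A = 6 (A = Add(6, 0) = 6)
Mul(-42, A) = Mul(-42, 6) = -252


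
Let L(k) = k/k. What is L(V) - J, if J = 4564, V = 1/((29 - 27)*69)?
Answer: -4563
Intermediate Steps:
V = 1/138 (V = (1/69)/2 = (1/2)*(1/69) = 1/138 ≈ 0.0072464)
L(k) = 1
L(V) - J = 1 - 1*4564 = 1 - 4564 = -4563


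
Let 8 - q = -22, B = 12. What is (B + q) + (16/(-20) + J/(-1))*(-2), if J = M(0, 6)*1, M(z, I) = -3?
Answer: 188/5 ≈ 37.600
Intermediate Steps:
J = -3 (J = -3*1 = -3)
q = 30 (q = 8 - 1*(-22) = 8 + 22 = 30)
(B + q) + (16/(-20) + J/(-1))*(-2) = (12 + 30) + (16/(-20) - 3/(-1))*(-2) = 42 + (16*(-1/20) - 3*(-1))*(-2) = 42 + (-⅘ + 3)*(-2) = 42 + (11/5)*(-2) = 42 - 22/5 = 188/5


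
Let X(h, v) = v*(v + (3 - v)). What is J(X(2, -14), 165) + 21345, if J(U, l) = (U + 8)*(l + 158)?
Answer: 10363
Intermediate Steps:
X(h, v) = 3*v (X(h, v) = v*3 = 3*v)
J(U, l) = (8 + U)*(158 + l)
J(X(2, -14), 165) + 21345 = (1264 + 8*165 + 158*(3*(-14)) + (3*(-14))*165) + 21345 = (1264 + 1320 + 158*(-42) - 42*165) + 21345 = (1264 + 1320 - 6636 - 6930) + 21345 = -10982 + 21345 = 10363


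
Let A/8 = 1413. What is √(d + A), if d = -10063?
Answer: √1241 ≈ 35.228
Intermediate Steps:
A = 11304 (A = 8*1413 = 11304)
√(d + A) = √(-10063 + 11304) = √1241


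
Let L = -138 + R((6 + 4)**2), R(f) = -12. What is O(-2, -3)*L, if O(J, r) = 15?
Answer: -2250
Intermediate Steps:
L = -150 (L = -138 - 12 = -150)
O(-2, -3)*L = 15*(-150) = -2250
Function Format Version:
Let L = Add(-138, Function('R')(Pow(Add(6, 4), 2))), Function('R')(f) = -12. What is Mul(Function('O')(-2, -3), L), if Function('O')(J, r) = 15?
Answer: -2250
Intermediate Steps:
L = -150 (L = Add(-138, -12) = -150)
Mul(Function('O')(-2, -3), L) = Mul(15, -150) = -2250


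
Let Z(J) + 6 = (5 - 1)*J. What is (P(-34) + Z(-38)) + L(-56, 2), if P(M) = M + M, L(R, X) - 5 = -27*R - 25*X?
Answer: 1241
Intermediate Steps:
L(R, X) = 5 - 27*R - 25*X (L(R, X) = 5 + (-27*R - 25*X) = 5 - 27*R - 25*X)
P(M) = 2*M
Z(J) = -6 + 4*J (Z(J) = -6 + (5 - 1)*J = -6 + 4*J)
(P(-34) + Z(-38)) + L(-56, 2) = (2*(-34) + (-6 + 4*(-38))) + (5 - 27*(-56) - 25*2) = (-68 + (-6 - 152)) + (5 + 1512 - 50) = (-68 - 158) + 1467 = -226 + 1467 = 1241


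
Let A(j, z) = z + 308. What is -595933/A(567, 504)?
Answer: -595933/812 ≈ -733.91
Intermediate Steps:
A(j, z) = 308 + z
-595933/A(567, 504) = -595933/(308 + 504) = -595933/812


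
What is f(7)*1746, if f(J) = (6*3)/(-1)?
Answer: -31428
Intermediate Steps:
f(J) = -18 (f(J) = 18*(-1) = -18)
f(7)*1746 = -18*1746 = -31428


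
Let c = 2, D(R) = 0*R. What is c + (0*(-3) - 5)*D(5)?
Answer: 2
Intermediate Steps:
D(R) = 0
c + (0*(-3) - 5)*D(5) = 2 + (0*(-3) - 5)*0 = 2 + (0 - 5)*0 = 2 - 5*0 = 2 + 0 = 2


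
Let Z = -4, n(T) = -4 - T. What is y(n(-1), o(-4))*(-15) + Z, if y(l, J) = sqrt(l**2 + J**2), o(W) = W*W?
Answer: -4 - 15*sqrt(265) ≈ -248.18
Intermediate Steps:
o(W) = W**2
y(l, J) = sqrt(J**2 + l**2)
y(n(-1), o(-4))*(-15) + Z = sqrt(((-4)**2)**2 + (-4 - 1*(-1))**2)*(-15) - 4 = sqrt(16**2 + (-4 + 1)**2)*(-15) - 4 = sqrt(256 + (-3)**2)*(-15) - 4 = sqrt(256 + 9)*(-15) - 4 = sqrt(265)*(-15) - 4 = -15*sqrt(265) - 4 = -4 - 15*sqrt(265)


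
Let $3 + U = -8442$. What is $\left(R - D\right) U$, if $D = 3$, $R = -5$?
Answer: $67560$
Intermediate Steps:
$U = -8445$ ($U = -3 - 8442 = -8445$)
$\left(R - D\right) U = \left(-5 - 3\right) \left(-8445\right) = \left(-8\right) \left(-8445\right) = 67560$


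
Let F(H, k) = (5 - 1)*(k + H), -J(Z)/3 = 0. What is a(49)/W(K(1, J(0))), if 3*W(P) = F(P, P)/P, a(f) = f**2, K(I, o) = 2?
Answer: 7203/8 ≈ 900.38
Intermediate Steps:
J(Z) = 0 (J(Z) = -3*0 = 0)
F(H, k) = 4*H + 4*k (F(H, k) = 4*(H + k) = 4*H + 4*k)
W(P) = 8/3 (W(P) = ((4*P + 4*P)/P)/3 = ((8*P)/P)/3 = (1/3)*8 = 8/3)
a(49)/W(K(1, J(0))) = 49**2/(8/3) = 2401*(3/8) = 7203/8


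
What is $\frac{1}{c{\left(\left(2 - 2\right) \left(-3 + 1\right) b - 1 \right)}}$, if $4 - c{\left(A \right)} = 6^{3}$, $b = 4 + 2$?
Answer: $- \frac{1}{212} \approx -0.004717$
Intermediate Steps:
$b = 6$
$c{\left(A \right)} = -212$ ($c{\left(A \right)} = 4 - 6^{3} = 4 - 216 = -212$)
$\frac{1}{c{\left(\left(2 - 2\right) \left(-3 + 1\right) b - 1 \right)}} = \frac{1}{-212} = - \frac{1}{212}$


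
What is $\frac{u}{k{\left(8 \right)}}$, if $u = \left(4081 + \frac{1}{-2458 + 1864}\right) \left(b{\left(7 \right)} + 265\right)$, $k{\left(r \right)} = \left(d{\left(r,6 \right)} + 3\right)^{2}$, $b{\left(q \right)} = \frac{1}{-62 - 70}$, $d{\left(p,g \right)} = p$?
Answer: $\frac{84793048627}{9487368} \approx 8937.5$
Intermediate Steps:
$b{\left(q \right)} = - \frac{1}{132}$ ($b{\left(q \right)} = \frac{1}{-132} = - \frac{1}{132}$)
$k{\left(r \right)} = \left(3 + r\right)^{2}$ ($k{\left(r \right)} = \left(r + 3\right)^{2} = \left(3 + r\right)^{2}$)
$u = \frac{84793048627}{78408}$ ($u = \left(4081 + \frac{1}{-2458 + 1864}\right) \left(- \frac{1}{132} + 265\right) = \left(4081 + \frac{1}{-594}\right) \frac{34979}{132} = \left(4081 - \frac{1}{594}\right) \frac{34979}{132} = \frac{2424113}{594} \cdot \frac{34979}{132} = \frac{84793048627}{78408} \approx 1.0814 \cdot 10^{6}$)
$\frac{u}{k{\left(8 \right)}} = \frac{84793048627}{78408 \left(3 + 8\right)^{2}} = \frac{84793048627}{78408 \cdot 11^{2}} = \frac{84793048627}{78408 \cdot 121} = \frac{84793048627}{78408} \cdot \frac{1}{121} = \frac{84793048627}{9487368}$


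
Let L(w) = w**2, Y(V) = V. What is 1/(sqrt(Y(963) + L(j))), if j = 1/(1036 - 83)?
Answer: 953*sqrt(218651317)/437302634 ≈ 0.032225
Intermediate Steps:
j = 1/953 ≈ 0.0010493
1/(sqrt(Y(963) + L(j))) = 1/(sqrt(963 + (1/953)**2)) = 1/(sqrt(963 + 1/908209)) = 1/(sqrt(874605268/908209)) = 1/(2*sqrt(218651317)/953) = 953*sqrt(218651317)/437302634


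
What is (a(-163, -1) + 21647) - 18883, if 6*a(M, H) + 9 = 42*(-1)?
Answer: 5511/2 ≈ 2755.5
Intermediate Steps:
a(M, H) = -17/2 (a(M, H) = -3/2 + (42*(-1))/6 = -3/2 + (⅙)*(-42) = -3/2 - 7 = -17/2)
(a(-163, -1) + 21647) - 18883 = (-17/2 + 21647) - 18883 = 43277/2 - 18883 = 5511/2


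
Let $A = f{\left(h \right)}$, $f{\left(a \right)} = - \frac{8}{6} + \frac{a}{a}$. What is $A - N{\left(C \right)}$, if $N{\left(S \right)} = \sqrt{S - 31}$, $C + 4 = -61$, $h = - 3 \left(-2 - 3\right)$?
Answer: $- \frac{1}{3} - 4 i \sqrt{6} \approx -0.33333 - 9.798 i$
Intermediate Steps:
$h = 15$ ($h = \left(-3\right) \left(-5\right) = 15$)
$C = -65$ ($C = -4 - 61 = -65$)
$N{\left(S \right)} = \sqrt{-31 + S}$
$f{\left(a \right)} = - \frac{1}{3}$ ($f{\left(a \right)} = \left(-8\right) \frac{1}{6} + 1 = - \frac{4}{3} + 1 = - \frac{1}{3}$)
$A = - \frac{1}{3} \approx -0.33333$
$A - N{\left(C \right)} = - \frac{1}{3} - \sqrt{-31 - 65} = - \frac{1}{3} - \sqrt{-96} = - \frac{1}{3} - 4 i \sqrt{6}$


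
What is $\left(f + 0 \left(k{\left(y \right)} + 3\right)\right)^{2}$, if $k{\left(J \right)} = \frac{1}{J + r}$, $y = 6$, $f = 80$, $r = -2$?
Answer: $6400$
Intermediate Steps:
$k{\left(J \right)} = \frac{1}{-2 + J}$ ($k{\left(J \right)} = \frac{1}{J - 2} = \frac{1}{-2 + J}$)
$\left(f + 0 \left(k{\left(y \right)} + 3\right)\right)^{2} = \left(80 + 0 \left(\frac{1}{-2 + 6} + 3\right)\right)^{2} = \left(80 + 0 \left(\frac{1}{4} + 3\right)\right)^{2} = \left(80 + 0 \cdot \frac{13}{4}\right)^{2} = \left(80 + 0\right)^{2} = 80^{2} = 6400$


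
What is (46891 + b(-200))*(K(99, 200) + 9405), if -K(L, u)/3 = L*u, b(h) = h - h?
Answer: -2344315545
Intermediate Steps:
b(h) = 0
K(L, u) = -3*L*u
(46891 + b(-200))*(K(99, 200) + 9405) = (46891 + 0)*(-3*99*200 + 9405) = 46891*(-59400 + 9405) = 46891*(-49995) = -2344315545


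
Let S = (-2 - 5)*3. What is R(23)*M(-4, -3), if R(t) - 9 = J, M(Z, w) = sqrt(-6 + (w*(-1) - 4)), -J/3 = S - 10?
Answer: 102*I*sqrt(7) ≈ 269.87*I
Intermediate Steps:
S = -21 (S = -7*3 = -21)
J = 93 (J = -3*(-21 - 10) = -3*(-31) = 93)
M(Z, w) = sqrt(-10 - w) (M(Z, w) = sqrt(-6 + (-w - 4)) = sqrt(-6 + (-4 - w)) = sqrt(-10 - w))
R(t) = 102 (R(t) = 9 + 93 = 102)
R(23)*M(-4, -3) = 102*sqrt(-10 - 1*(-3)) = 102*sqrt(-10 + 3) = 102*sqrt(-7) = 102*(I*sqrt(7)) = 102*I*sqrt(7)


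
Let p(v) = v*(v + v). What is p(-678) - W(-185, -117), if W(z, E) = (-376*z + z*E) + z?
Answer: 828348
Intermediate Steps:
W(z, E) = -375*z + E*z (W(z, E) = (-376*z + E*z) + z = -375*z + E*z)
p(v) = 2*v² (p(v) = v*(2*v) = 2*v²)
p(-678) - W(-185, -117) = 2*(-678)² - (-185)*(-375 - 117) = 2*459684 - (-185)*(-492) = 919368 - 1*91020 = 919368 - 91020 = 828348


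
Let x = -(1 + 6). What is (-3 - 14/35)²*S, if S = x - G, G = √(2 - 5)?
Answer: -2023/25 - 289*I*√3/25 ≈ -80.92 - 20.023*I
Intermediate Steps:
G = I*√3 (G = √(-3) = I*√3 ≈ 1.732*I)
x = -7 (x = -1*7 = -7)
S = -7 - I*√3 ≈ -7.0 - 1.732*I
(-3 - 14/35)²*S = (-3 - 14/35)²*(-7 - I*√3) = (-3 - 14*1/35)²*(-7 - I*√3) = (-3 - ⅖)²*(-7 - I*√3) = (-17/5)²*(-7 - I*√3) = 289*(-7 - I*√3)/25 = -2023/25 - 289*I*√3/25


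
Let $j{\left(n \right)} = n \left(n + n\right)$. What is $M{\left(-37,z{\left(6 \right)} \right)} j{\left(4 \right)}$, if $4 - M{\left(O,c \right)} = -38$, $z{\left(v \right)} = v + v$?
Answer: $1344$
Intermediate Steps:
$z{\left(v \right)} = 2 v$
$j{\left(n \right)} = 2 n^{2}$ ($j{\left(n \right)} = n 2 n = 2 n^{2}$)
$M{\left(O,c \right)} = 42$ ($M{\left(O,c \right)} = 4 - -38 = 4 + 38 = 42$)
$M{\left(-37,z{\left(6 \right)} \right)} j{\left(4 \right)} = 42 \cdot 2 \cdot 4^{2} = 42 \cdot 2 \cdot 16 = 42 \cdot 32 = 1344$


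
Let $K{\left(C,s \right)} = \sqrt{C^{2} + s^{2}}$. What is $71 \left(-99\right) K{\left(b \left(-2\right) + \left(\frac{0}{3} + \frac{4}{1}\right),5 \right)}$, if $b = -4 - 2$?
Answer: $- 7029 \sqrt{281} \approx -1.1783 \cdot 10^{5}$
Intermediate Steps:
$b = -6$
$71 \left(-99\right) K{\left(b \left(-2\right) + \left(\frac{0}{3} + \frac{4}{1}\right),5 \right)} = 71 \left(-99\right) \sqrt{\left(\left(-6\right) \left(-2\right) + \left(\frac{0}{3} + \frac{4}{1}\right)\right)^{2} + 5^{2}} = - 7029 \sqrt{\left(12 + \left(0 \cdot \frac{1}{3} + 4 \cdot 1\right)\right)^{2} + 25} = - 7029 \sqrt{\left(12 + \left(0 + 4\right)\right)^{2} + 25} = - 7029 \sqrt{\left(12 + 4\right)^{2} + 25} = - 7029 \sqrt{16^{2} + 25} = - 7029 \sqrt{256 + 25} = - 7029 \sqrt{281}$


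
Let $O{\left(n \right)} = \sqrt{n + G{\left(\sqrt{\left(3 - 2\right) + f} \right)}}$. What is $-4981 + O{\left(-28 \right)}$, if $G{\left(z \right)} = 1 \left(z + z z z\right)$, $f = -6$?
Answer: $-4981 + 2 \sqrt{-7 - i \sqrt{5}} \approx -4980.2 - 5.3569 i$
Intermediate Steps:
$G{\left(z \right)} = z + z^{3}$ ($G{\left(z \right)} = 1 \left(z + z^{2} z\right) = 1 \left(z + z^{3}\right) = z + z^{3}$)
$O{\left(n \right)} = \sqrt{n - 4 i \sqrt{5}}$ ($O{\left(n \right)} = \sqrt{n + \left(\sqrt{\left(3 - 2\right) - 6} + \left(\sqrt{\left(3 - 2\right) - 6}\right)^{3}\right)} = \sqrt{n + \left(\sqrt{1 - 6} + \left(\sqrt{1 - 6}\right)^{3}\right)} = \sqrt{n + \left(\sqrt{-5} + \left(\sqrt{-5}\right)^{3}\right)} = \sqrt{n + \left(i \sqrt{5} + \left(i \sqrt{5}\right)^{3}\right)} = \sqrt{n + \left(i \sqrt{5} - 5 i \sqrt{5}\right)} = \sqrt{n - 4 i \sqrt{5}}$)
$-4981 + O{\left(-28 \right)} = -4981 + \sqrt{-28 - 4 i \sqrt{5}}$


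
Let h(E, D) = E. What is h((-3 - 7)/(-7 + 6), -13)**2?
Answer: 100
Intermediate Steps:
h((-3 - 7)/(-7 + 6), -13)**2 = ((-3 - 7)/(-7 + 6))**2 = (-10/(-1))**2 = (-10*(-1))**2 = 10**2 = 100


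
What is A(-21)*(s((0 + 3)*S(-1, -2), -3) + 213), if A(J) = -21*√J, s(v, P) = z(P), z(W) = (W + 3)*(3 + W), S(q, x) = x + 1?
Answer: -4473*I*√21 ≈ -20498.0*I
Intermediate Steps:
S(q, x) = 1 + x
z(W) = (3 + W)² (z(W) = (3 + W)*(3 + W) = (3 + W)²)
s(v, P) = (3 + P)²
A(-21)*(s((0 + 3)*S(-1, -2), -3) + 213) = (-21*I*√21)*((3 - 3)² + 213) = (-21*I*√21)*(0² + 213) = (-21*I*√21)*(0 + 213) = -21*I*√21*213 = -4473*I*√21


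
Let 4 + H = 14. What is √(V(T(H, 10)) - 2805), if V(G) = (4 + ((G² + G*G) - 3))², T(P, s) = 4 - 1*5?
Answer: 2*I*√699 ≈ 52.877*I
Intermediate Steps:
H = 10 (H = -4 + 14 = 10)
T(P, s) = -1 (T(P, s) = 4 - 5 = -1)
V(G) = (1 + 2*G²)² (V(G) = (4 + ((G² + G²) - 3))² = (4 + (2*G² - 3))² = (4 + (-3 + 2*G²))² = (1 + 2*G²)²)
√(V(T(H, 10)) - 2805) = √((1 + 2*(-1)²)² - 2805) = √((1 + 2*1)² - 2805) = √((1 + 2)² - 2805) = √(3² - 2805) = √(9 - 2805) = √(-2796) = 2*I*√699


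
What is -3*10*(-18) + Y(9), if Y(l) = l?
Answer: 549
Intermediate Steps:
-3*10*(-18) + Y(9) = -3*10*(-18) + 9 = -30*(-18) + 9 = 540 + 9 = 549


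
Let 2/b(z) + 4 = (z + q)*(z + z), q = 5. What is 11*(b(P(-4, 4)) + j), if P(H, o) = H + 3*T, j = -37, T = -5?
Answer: -9767/24 ≈ -406.96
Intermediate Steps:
P(H, o) = -15 + H (P(H, o) = H + 3*(-5) = H - 15 = -15 + H)
b(z) = 2/(-4 + 2*z*(5 + z)) (b(z) = 2/(-4 + (z + 5)*(z + z)) = 2/(-4 + (5 + z)*(2*z)) = 2/(-4 + 2*z*(5 + z)))
11*(b(P(-4, 4)) + j) = 11*(1/(-2 + (-15 - 4)² + 5*(-15 - 4)) - 37) = 11*(1/(-2 + (-19)² + 5*(-19)) - 37) = 11*(1/(-2 + 361 - 95) - 37) = 11*(1/264 - 37) = 11*(-9767/264) = -9767/24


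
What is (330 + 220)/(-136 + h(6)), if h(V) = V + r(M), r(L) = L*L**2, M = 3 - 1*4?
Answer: -550/131 ≈ -4.1985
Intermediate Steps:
M = -1 (M = 3 - 4 = -1)
r(L) = L**3
h(V) = -1 + V (h(V) = V + (-1)**3 = V - 1 = -1 + V)
(330 + 220)/(-136 + h(6)) = (330 + 220)/(-136 + (-1 + 6)) = 550/(-136 + 5) = 550/(-131) = 550*(-1/131) = -550/131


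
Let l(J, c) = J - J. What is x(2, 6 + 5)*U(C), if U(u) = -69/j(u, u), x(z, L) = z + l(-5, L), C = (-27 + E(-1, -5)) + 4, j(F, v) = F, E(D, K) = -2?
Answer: 138/25 ≈ 5.5200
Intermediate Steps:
l(J, c) = 0
C = -25 (C = (-27 - 2) + 4 = -29 + 4 = -25)
x(z, L) = z (x(z, L) = z + 0 = z)
U(u) = -69/u
x(2, 6 + 5)*U(C) = 2*(-69/(-25)) = 2*(-69*(-1/25)) = 2*(69/25) = 138/25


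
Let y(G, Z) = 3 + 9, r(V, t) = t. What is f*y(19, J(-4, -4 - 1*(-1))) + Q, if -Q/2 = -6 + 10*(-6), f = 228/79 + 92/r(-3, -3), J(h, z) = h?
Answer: -15908/79 ≈ -201.37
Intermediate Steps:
y(G, Z) = 12
f = -6584/237 (f = 228/79 + 92/(-3) = 228*(1/79) + 92*(-⅓) = 228/79 - 92/3 = -6584/237 ≈ -27.781)
Q = 132 (Q = -2*(-6 + 10*(-6)) = -2*(-6 - 60) = -2*(-66) = 132)
f*y(19, J(-4, -4 - 1*(-1))) + Q = -6584/237*12 + 132 = -26336/79 + 132 = -15908/79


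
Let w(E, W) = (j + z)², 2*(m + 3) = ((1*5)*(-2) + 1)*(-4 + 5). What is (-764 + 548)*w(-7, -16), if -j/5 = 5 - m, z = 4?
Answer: -739206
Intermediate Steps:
m = -15/2 (m = -3 + (((1*5)*(-2) + 1)*(-4 + 5))/2 = -3 + ((5*(-2) + 1)*1)/2 = -3 + ((-10 + 1)*1)/2 = -3 + (-9*1)/2 = -3 + (½)*(-9) = -3 - 9/2 = -15/2 ≈ -7.5000)
j = -125/2 (j = -5*(5 - 1*(-15/2)) = -5*(5 + 15/2) = -5*25/2 = -125/2 ≈ -62.500)
w(E, W) = 13689/4 (w(E, W) = (-125/2 + 4)² = (-117/2)² = 13689/4)
(-764 + 548)*w(-7, -16) = (-764 + 548)*(13689/4) = -216*13689/4 = -739206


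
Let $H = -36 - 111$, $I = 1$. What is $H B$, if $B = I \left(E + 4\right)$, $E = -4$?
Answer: $0$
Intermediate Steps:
$H = -147$ ($H = -36 - 111 = -147$)
$B = 0$ ($B = 1 \left(-4 + 4\right) = 1 \cdot 0 = 0$)
$H B = \left(-147\right) 0 = 0$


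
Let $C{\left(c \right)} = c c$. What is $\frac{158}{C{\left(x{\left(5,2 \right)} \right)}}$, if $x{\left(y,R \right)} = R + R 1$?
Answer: $\frac{79}{8} \approx 9.875$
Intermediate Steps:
$x{\left(y,R \right)} = 2 R$ ($x{\left(y,R \right)} = R + R = 2 R$)
$C{\left(c \right)} = c^{2}$
$\frac{158}{C{\left(x{\left(5,2 \right)} \right)}} = \frac{158}{\left(2 \cdot 2\right)^{2}} = \frac{158}{4^{2}} = \frac{158}{16} = 158 \cdot \frac{1}{16} = \frac{79}{8}$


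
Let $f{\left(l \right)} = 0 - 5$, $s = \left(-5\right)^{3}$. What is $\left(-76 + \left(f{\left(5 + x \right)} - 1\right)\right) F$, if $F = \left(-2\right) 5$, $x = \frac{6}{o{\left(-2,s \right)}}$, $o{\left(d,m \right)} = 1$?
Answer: $820$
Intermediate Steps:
$s = -125$
$x = 6$ ($x = \frac{6}{1} = 6 \cdot 1 = 6$)
$f{\left(l \right)} = -5$
$F = -10$
$\left(-76 + \left(f{\left(5 + x \right)} - 1\right)\right) F = \left(-76 - 6\right) \left(-10\right) = \left(-82\right) \left(-10\right) = 820$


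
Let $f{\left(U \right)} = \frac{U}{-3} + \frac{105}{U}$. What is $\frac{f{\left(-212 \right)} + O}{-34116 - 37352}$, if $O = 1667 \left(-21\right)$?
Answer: $\frac{22219823}{45453648} \approx 0.48885$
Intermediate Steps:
$O = -35007$
$f{\left(U \right)} = \frac{105}{U} - \frac{U}{3}$ ($f{\left(U \right)} = U \left(- \frac{1}{3}\right) + \frac{105}{U} = - \frac{U}{3} + \frac{105}{U} = \frac{105}{U} - \frac{U}{3}$)
$\frac{f{\left(-212 \right)} + O}{-34116 - 37352} = \frac{\left(\frac{105}{-212} - - \frac{212}{3}\right) - 35007}{-34116 - 37352} = \frac{\left(105 \left(- \frac{1}{212}\right) + \frac{212}{3}\right) - 35007}{-71468} = \left(\left(- \frac{105}{212} + \frac{212}{3}\right) - 35007\right) \left(- \frac{1}{71468}\right) = \left(\frac{44629}{636} - 35007\right) \left(- \frac{1}{71468}\right) = \left(- \frac{22219823}{636}\right) \left(- \frac{1}{71468}\right) = \frac{22219823}{45453648}$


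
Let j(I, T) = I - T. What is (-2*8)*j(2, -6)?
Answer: -128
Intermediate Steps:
(-2*8)*j(2, -6) = (-2*8)*(2 - 1*(-6)) = -16*(2 + 6) = -16*8 = -128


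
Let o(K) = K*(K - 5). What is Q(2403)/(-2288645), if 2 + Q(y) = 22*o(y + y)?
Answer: -101523866/457729 ≈ -221.80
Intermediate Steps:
o(K) = K*(-5 + K)
Q(y) = -2 + 44*y*(-5 + 2*y) (Q(y) = -2 + 22*((y + y)*(-5 + (y + y))) = -2 + 22*((2*y)*(-5 + 2*y)) = -2 + 22*(2*y*(-5 + 2*y)) = -2 + 44*y*(-5 + 2*y))
Q(2403)/(-2288645) = (-2 - 220*2403 + 88*2403²)/(-2288645) = (-2 - 528660 + 88*5774409)*(-1/2288645) = (-2 - 528660 + 508147992)*(-1/2288645) = 507619330*(-1/2288645) = -101523866/457729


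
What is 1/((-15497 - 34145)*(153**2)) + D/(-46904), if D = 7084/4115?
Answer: -46774397162/1274380697539755 ≈ -3.6704e-5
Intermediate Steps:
D = 7084/4115 (D = 7084*(1/4115) = 7084/4115 ≈ 1.7215)
1/((-15497 - 34145)*(153**2)) + D/(-46904) = 1/((-15497 - 34145)*(153**2)) + (7084/4115)/(-46904) = 1/(-49642*23409) + (7084/4115)*(-1/46904) = -1/49642*1/23409 - 161/4386590 = -1/1162069578 - 161/4386590 = -46774397162/1274380697539755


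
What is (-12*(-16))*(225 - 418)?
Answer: -37056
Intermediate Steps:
(-12*(-16))*(225 - 418) = 192*(-193) = -37056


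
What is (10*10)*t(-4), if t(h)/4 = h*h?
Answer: 6400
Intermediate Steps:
t(h) = 4*h² (t(h) = 4*(h*h) = 4*h²)
(10*10)*t(-4) = (10*10)*(4*(-4)²) = 100*(4*16) = 100*64 = 6400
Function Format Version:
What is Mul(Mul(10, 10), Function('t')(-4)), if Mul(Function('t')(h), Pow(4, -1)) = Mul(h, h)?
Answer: 6400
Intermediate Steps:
Function('t')(h) = Mul(4, Pow(h, 2)) (Function('t')(h) = Mul(4, Mul(h, h)) = Mul(4, Pow(h, 2)))
Mul(Mul(10, 10), Function('t')(-4)) = Mul(Mul(10, 10), Mul(4, Pow(-4, 2))) = Mul(100, Mul(4, 16)) = Mul(100, 64) = 6400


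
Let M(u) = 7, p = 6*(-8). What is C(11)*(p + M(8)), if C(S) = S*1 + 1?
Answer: -492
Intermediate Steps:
C(S) = 1 + S (C(S) = S + 1 = 1 + S)
p = -48
C(11)*(p + M(8)) = (1 + 11)*(-48 + 7) = 12*(-41) = -492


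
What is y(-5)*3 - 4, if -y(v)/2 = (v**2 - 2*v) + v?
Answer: -184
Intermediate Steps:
y(v) = -2*v**2 + 2*v (y(v) = -2*((v**2 - 2*v) + v) = -2*(v**2 - v) = -2*v**2 + 2*v)
y(-5)*3 - 4 = (2*(-5)*(1 - 1*(-5)))*3 - 4 = (2*(-5)*(1 + 5))*3 - 4 = (2*(-5)*6)*3 - 4 = -60*3 - 4 = -180 - 4 = -184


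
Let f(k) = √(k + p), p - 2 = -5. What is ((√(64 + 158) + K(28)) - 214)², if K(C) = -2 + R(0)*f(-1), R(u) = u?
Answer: (216 - √222)² ≈ 40441.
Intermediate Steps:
p = -3 (p = 2 - 5 = -3)
f(k) = √(-3 + k) (f(k) = √(k - 3) = √(-3 + k))
K(C) = -2 (K(C) = -2 + 0*√(-3 - 1) = -2 + 0*√(-4) = -2 + 0*(2*I) = -2 + 0 = -2)
((√(64 + 158) + K(28)) - 214)² = ((√(64 + 158) - 2) - 214)² = ((√222 - 2) - 214)² = ((-2 + √222) - 214)² = (-216 + √222)²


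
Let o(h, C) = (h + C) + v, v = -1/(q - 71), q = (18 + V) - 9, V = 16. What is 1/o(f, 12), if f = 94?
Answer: 46/4877 ≈ 0.0094320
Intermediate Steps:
q = 25 (q = (18 + 16) - 9 = 34 - 9 = 25)
v = 1/46 (v = -1/(25 - 71) = -1/(-46) = -1*(-1/46) = 1/46 ≈ 0.021739)
o(h, C) = 1/46 + C + h (o(h, C) = (h + C) + 1/46 = (C + h) + 1/46 = 1/46 + C + h)
1/o(f, 12) = 1/(1/46 + 12 + 94) = 1/(4877/46) = 46/4877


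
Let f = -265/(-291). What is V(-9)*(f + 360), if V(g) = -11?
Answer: -1155275/291 ≈ -3970.0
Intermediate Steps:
f = 265/291 (f = -265*(-1/291) = 265/291 ≈ 0.91065)
V(-9)*(f + 360) = -11*(265/291 + 360) = -11*105025/291 = -1155275/291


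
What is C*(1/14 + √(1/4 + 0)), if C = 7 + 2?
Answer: 36/7 ≈ 5.1429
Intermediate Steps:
C = 9
C*(1/14 + √(1/4 + 0)) = 9*(1/14 + √(1/4 + 0)) = 9*(1/14 + √(¼ + 0)) = 9*(1/14 + √(¼)) = 9*(1/14 + ½) = 9*(4/7) = 36/7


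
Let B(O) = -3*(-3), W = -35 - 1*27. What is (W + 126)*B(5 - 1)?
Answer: 576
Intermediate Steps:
W = -62 (W = -35 - 27 = -62)
B(O) = 9
(W + 126)*B(5 - 1) = (-62 + 126)*9 = 64*9 = 576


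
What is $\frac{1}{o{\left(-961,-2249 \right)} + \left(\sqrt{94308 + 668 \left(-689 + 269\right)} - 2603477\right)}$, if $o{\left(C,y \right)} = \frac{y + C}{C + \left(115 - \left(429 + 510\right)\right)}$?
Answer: $- \frac{12289270777}{31994812593829991} - \frac{28322 i \sqrt{46563}}{95984437781489973} \approx -3.841 \cdot 10^{-7} - 6.3671 \cdot 10^{-11} i$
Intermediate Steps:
$o{\left(C,y \right)} = \frac{C + y}{-824 + C}$ ($o{\left(C,y \right)} = \frac{C + y}{C + \left(115 - 939\right)} = \frac{C + y}{C - 824} = \frac{C + y}{-824 + C}$)
$\frac{1}{o{\left(-961,-2249 \right)} + \left(\sqrt{94308 + 668 \left(-689 + 269\right)} - 2603477\right)} = \frac{1}{\frac{-961 - 2249}{-824 - 961} + \left(\sqrt{94308 + 668 \left(-689 + 269\right)} - 2603477\right)} = \frac{1}{\frac{1}{-1785} \left(-3210\right) - \left(2603477 - \sqrt{94308 + 668 \left(-420\right)}\right)} = \frac{1}{\left(- \frac{1}{1785}\right) \left(-3210\right) - \left(2603477 - \sqrt{94308 - 280560}\right)} = \frac{1}{\frac{214}{119} - \left(2603477 - \sqrt{-186252}\right)} = \frac{1}{\frac{214}{119} - \left(2603477 - 2 i \sqrt{46563}\right)} = \frac{1}{- \frac{309813549}{119} + 2 i \sqrt{46563}}$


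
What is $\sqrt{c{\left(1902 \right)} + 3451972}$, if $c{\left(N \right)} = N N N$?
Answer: $2 \sqrt{1721033695} \approx 82971.0$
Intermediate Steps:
$c{\left(N \right)} = N^{3}$ ($c{\left(N \right)} = N^{2} N = N^{3}$)
$\sqrt{c{\left(1902 \right)} + 3451972} = \sqrt{1902^{3} + 3451972} = \sqrt{6880682808 + 3451972} = \sqrt{6884134780} = 2 \sqrt{1721033695}$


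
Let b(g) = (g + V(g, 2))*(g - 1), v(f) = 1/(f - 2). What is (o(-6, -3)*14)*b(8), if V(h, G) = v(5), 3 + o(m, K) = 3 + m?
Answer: -4900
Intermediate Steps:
o(m, K) = m (o(m, K) = -3 + (3 + m) = m)
v(f) = 1/(-2 + f)
V(h, G) = 1/3 (V(h, G) = 1/(-2 + 5) = 1/3)
b(g) = (-1 + g)*(1/3 + g) (b(g) = (g + 1/3)*(g - 1) = (1/3 + g)*(-1 + g) = (-1 + g)*(1/3 + g))
(o(-6, -3)*14)*b(8) = (-6*14)*(-1/3 + 8**2 - 2/3*8) = -84*(-1/3 + 64 - 16/3) = -84*175/3 = -4900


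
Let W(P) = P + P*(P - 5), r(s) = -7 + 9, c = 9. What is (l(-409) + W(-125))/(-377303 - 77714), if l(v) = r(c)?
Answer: -16127/455017 ≈ -0.035443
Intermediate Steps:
r(s) = 2
W(P) = P + P*(-5 + P)
l(v) = 2
(l(-409) + W(-125))/(-377303 - 77714) = (2 - 125*(-4 - 125))/(-377303 - 77714) = (2 - 125*(-129))/(-455017) = (2 + 16125)*(-1/455017) = 16127*(-1/455017) = -16127/455017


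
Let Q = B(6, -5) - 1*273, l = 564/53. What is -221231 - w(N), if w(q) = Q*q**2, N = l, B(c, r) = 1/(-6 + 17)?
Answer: -5880892477/30899 ≈ -1.9033e+5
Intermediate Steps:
B(c, r) = 1/11
l = 564/53 (l = 564*(1/53) = 564/53 ≈ 10.642)
N = 564/53 ≈ 10.642
Q = -3002/11 (Q = 1/11 - 1*273 = 1/11 - 273 = -3002/11 ≈ -272.91)
w(q) = -3002*q**2/11
-221231 - w(N) = -221231 - (-3002)*(564/53)**2/11 = -221231 - (-3002)*318096/(11*2809) = -221231 - 1*(-954924192/30899) = -221231 + 954924192/30899 = -5880892477/30899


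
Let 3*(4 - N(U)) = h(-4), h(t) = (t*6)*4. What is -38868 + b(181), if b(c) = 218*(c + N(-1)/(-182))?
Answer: 49766/91 ≈ 546.88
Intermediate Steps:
h(t) = 24*t (h(t) = (6*t)*4 = 24*t)
N(U) = 36 (N(U) = 4 - 8*(-4) = 4 - ⅓*(-96) = 4 + 32 = 36)
b(c) = -3924/91 + 218*c (b(c) = 218*(c + 36/(-182)) = 218*(c + 36*(-1/182)) = 218*(c - 18/91) = 218*(-18/91 + c) = -3924/91 + 218*c)
-38868 + b(181) = -38868 + (-3924/91 + 218*181) = -38868 + (-3924/91 + 39458) = -38868 + 3586754/91 = 49766/91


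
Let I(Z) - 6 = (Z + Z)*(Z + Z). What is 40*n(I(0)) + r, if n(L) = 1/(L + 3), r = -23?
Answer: -167/9 ≈ -18.556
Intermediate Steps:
I(Z) = 6 + 4*Z**2 (I(Z) = 6 + (Z + Z)*(Z + Z) = 6 + (2*Z)*(2*Z) = 6 + 4*Z**2)
n(L) = 1/(3 + L)
40*n(I(0)) + r = 40/(3 + (6 + 4*0**2)) - 23 = 40/(3 + (6 + 4*0)) - 23 = 40/(3 + (6 + 0)) - 23 = 40/(3 + 6) - 23 = 40/9 - 23 = -167/9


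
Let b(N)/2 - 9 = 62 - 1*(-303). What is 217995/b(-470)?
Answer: 217995/748 ≈ 291.44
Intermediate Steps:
b(N) = 748 (b(N) = 18 + 2*(62 - 1*(-303)) = 18 + 2*(62 + 303) = 18 + 2*365 = 18 + 730 = 748)
217995/b(-470) = 217995/748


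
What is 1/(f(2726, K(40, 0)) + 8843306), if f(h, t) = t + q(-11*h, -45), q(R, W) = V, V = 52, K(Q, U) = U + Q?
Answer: 1/8843398 ≈ 1.1308e-7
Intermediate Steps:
K(Q, U) = Q + U
q(R, W) = 52
f(h, t) = 52 + t (f(h, t) = t + 52 = 52 + t)
1/(f(2726, K(40, 0)) + 8843306) = 1/((52 + (40 + 0)) + 8843306) = 1/((52 + 40) + 8843306) = 1/(92 + 8843306) = 1/8843398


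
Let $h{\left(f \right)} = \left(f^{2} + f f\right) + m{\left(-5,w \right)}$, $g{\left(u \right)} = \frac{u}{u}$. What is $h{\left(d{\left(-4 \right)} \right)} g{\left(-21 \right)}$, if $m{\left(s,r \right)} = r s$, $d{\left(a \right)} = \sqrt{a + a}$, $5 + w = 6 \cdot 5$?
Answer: $-141$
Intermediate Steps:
$w = 25$ ($w = -5 + 6 \cdot 5 = -5 + 30 = 25$)
$d{\left(a \right)} = \sqrt{2} \sqrt{a}$ ($d{\left(a \right)} = \sqrt{2 a} = \sqrt{2} \sqrt{a}$)
$g{\left(u \right)} = 1$
$h{\left(f \right)} = -125 + 2 f^{2}$ ($h{\left(f \right)} = \left(f^{2} + f f\right) + 25 \left(-5\right) = \left(f^{2} + f^{2}\right) - 125 = 2 f^{2} - 125 = -125 + 2 f^{2}$)
$h{\left(d{\left(-4 \right)} \right)} g{\left(-21 \right)} = \left(-125 + 2 \left(\sqrt{2} \sqrt{-4}\right)^{2}\right) 1 = \left(-125 + 2 \left(\sqrt{2} \cdot 2 i\right)^{2}\right) 1 = \left(-125 + 2 \left(2 i \sqrt{2}\right)^{2}\right) 1 = \left(-125 + 2 \left(-8\right)\right) 1 = \left(-125 - 16\right) 1 = \left(-141\right) 1 = -141$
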